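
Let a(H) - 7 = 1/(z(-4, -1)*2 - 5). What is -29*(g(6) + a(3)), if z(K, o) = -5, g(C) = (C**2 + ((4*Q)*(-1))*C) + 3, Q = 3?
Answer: 11339/15 ≈ 755.93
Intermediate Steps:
g(C) = 3 + C**2 - 12*C (g(C) = (C**2 + ((4*3)*(-1))*C) + 3 = (C**2 + (12*(-1))*C) + 3 = (C**2 - 12*C) + 3 = 3 + C**2 - 12*C)
a(H) = 104/15 (a(H) = 7 + 1/(-5*2 - 5) = 7 + 1/(-10 - 5) = 7 + 1/(-15) = 7 - 1/15 = 104/15)
-29*(g(6) + a(3)) = -29*((3 + 6**2 - 12*6) + 104/15) = -29*((3 + 36 - 72) + 104/15) = -29*(-33 + 104/15) = -29*(-391/15) = 11339/15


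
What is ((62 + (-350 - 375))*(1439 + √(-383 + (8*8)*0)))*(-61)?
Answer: 58197477 + 40443*I*√383 ≈ 5.8198e+7 + 7.9149e+5*I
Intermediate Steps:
((62 + (-350 - 375))*(1439 + √(-383 + (8*8)*0)))*(-61) = ((62 - 725)*(1439 + √(-383 + 64*0)))*(-61) = -663*(1439 + √(-383 + 0))*(-61) = -663*(1439 + √(-383))*(-61) = -663*(1439 + I*√383)*(-61) = (-954057 - 663*I*√383)*(-61) = 58197477 + 40443*I*√383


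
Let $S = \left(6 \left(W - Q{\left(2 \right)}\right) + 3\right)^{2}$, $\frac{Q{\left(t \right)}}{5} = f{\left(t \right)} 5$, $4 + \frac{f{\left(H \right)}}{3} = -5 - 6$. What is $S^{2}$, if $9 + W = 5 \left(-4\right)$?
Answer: $1873438951464081$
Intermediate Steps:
$f{\left(H \right)} = -45$ ($f{\left(H \right)} = -12 + 3 \left(-5 - 6\right) = -12 + 3 \left(-11\right) = -12 - 33 = -45$)
$W = -29$ ($W = -9 + 5 \left(-4\right) = -9 - 20 = -29$)
$Q{\left(t \right)} = -1125$ ($Q{\left(t \right)} = 5 \left(\left(-45\right) 5\right) = 5 \left(-225\right) = -1125$)
$S = 43283241$ ($S = \left(6 \left(-29 - -1125\right) + 3\right)^{2} = \left(6 \left(-29 + 1125\right) + 3\right)^{2} = \left(6 \cdot 1096 + 3\right)^{2} = \left(6576 + 3\right)^{2} = 6579^{2} = 43283241$)
$S^{2} = 43283241^{2} = 1873438951464081$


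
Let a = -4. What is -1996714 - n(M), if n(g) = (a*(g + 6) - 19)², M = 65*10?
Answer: -8982163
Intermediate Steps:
M = 650
n(g) = (-43 - 4*g)² (n(g) = (-4*(g + 6) - 19)² = (-4*(6 + g) - 19)² = ((-24 - 4*g) - 19)² = (-43 - 4*g)²)
-1996714 - n(M) = -1996714 - (43 + 4*650)² = -1996714 - (43 + 2600)² = -1996714 - 1*2643² = -1996714 - 1*6985449 = -1996714 - 6985449 = -8982163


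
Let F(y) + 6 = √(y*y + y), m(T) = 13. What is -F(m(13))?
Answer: 6 - √182 ≈ -7.4907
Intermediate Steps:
F(y) = -6 + √(y + y²) (F(y) = -6 + √(y*y + y) = -6 + √(y² + y) = -6 + √(y + y²))
-F(m(13)) = -(-6 + √(13*(1 + 13))) = -(-6 + √(13*14)) = -(-6 + √182) = 6 - √182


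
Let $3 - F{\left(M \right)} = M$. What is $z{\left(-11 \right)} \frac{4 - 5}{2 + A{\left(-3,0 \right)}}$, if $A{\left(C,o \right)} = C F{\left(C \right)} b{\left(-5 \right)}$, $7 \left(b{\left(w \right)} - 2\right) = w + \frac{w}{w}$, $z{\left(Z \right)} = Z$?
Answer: $- \frac{77}{166} \approx -0.46386$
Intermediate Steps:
$F{\left(M \right)} = 3 - M$
$b{\left(w \right)} = \frac{15}{7} + \frac{w}{7}$ ($b{\left(w \right)} = 2 + \frac{w + \frac{w}{w}}{7} = 2 + \frac{w + 1}{7} = 2 + \frac{1 + w}{7} = 2 + \left(\frac{1}{7} + \frac{w}{7}\right) = \frac{15}{7} + \frac{w}{7}$)
$A{\left(C,o \right)} = \frac{10 C \left(3 - C\right)}{7}$ ($A{\left(C,o \right)} = C \left(3 - C\right) \left(\frac{15}{7} + \frac{1}{7} \left(-5\right)\right) = C \left(3 - C\right) \left(\frac{15}{7} - \frac{5}{7}\right) = C \left(3 - C\right) \frac{10}{7} = \frac{10 C \left(3 - C\right)}{7}$)
$z{\left(-11 \right)} \frac{4 - 5}{2 + A{\left(-3,0 \right)}} = - 11 \frac{4 - 5}{2 + \frac{10}{7} \left(-3\right) \left(3 - -3\right)} = - 11 \left(- \frac{1}{2 + \frac{10}{7} \left(-3\right) \left(3 + 3\right)}\right) = - 11 \left(- \frac{1}{2 + \frac{10}{7} \left(-3\right) 6}\right) = - 11 \left(- \frac{1}{2 - \frac{180}{7}}\right) = - 11 \left(- \frac{1}{- \frac{166}{7}}\right) = - 11 \left(\left(-1\right) \left(- \frac{7}{166}\right)\right) = \left(-11\right) \frac{7}{166} = - \frac{77}{166}$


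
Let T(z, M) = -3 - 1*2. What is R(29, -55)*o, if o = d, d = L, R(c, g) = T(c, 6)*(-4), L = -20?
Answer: -400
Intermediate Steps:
T(z, M) = -5 (T(z, M) = -3 - 2 = -5)
R(c, g) = 20 (R(c, g) = -5*(-4) = 20)
d = -20
o = -20
R(29, -55)*o = 20*(-20) = -400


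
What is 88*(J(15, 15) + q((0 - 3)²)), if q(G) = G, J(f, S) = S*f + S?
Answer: 21912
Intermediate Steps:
J(f, S) = S + S*f
88*(J(15, 15) + q((0 - 3)²)) = 88*(15*(1 + 15) + (0 - 3)²) = 88*(15*16 + (-3)²) = 88*(240 + 9) = 88*249 = 21912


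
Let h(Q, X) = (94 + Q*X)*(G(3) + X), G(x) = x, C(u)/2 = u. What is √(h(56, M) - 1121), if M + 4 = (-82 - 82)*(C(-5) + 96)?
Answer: √11142300049 ≈ 1.0556e+5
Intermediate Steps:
C(u) = 2*u
M = -14108 (M = -4 + (-82 - 82)*(2*(-5) + 96) = -4 - 164*(-10 + 96) = -4 - 164*86 = -4 - 14104 = -14108)
h(Q, X) = (3 + X)*(94 + Q*X) (h(Q, X) = (94 + Q*X)*(3 + X) = (3 + X)*(94 + Q*X))
√(h(56, M) - 1121) = √((282 + 94*(-14108) + 56*(-14108)² + 3*56*(-14108)) - 1121) = √((282 - 1326152 + 56*199035664 - 2370144) - 1121) = √((282 - 1326152 + 11145997184 - 2370144) - 1121) = √(11142301170 - 1121) = √11142300049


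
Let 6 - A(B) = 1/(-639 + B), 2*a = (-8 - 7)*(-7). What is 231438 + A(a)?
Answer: 271483814/1173 ≈ 2.3144e+5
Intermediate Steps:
a = 105/2 (a = ((-8 - 7)*(-7))/2 = (-15*(-7))/2 = (1/2)*105 = 105/2 ≈ 52.500)
A(B) = 6 - 1/(-639 + B)
231438 + A(a) = 231438 + (-3835 + 6*(105/2))/(-639 + 105/2) = 231438 + (-3835 + 315)/(-1173/2) = 231438 - 2/1173*(-3520) = 231438 + 7040/1173 = 271483814/1173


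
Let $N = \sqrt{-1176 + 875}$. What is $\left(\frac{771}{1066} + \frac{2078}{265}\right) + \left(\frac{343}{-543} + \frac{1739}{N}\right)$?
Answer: $\frac{1216874339}{153392070} - \frac{1739 i \sqrt{301}}{301} \approx 7.9331 - 100.23 i$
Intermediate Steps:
$N = i \sqrt{301}$ ($N = \sqrt{-301} = i \sqrt{301} \approx 17.349 i$)
$\left(\frac{771}{1066} + \frac{2078}{265}\right) + \left(\frac{343}{-543} + \frac{1739}{N}\right) = \left(\frac{771}{1066} + \frac{2078}{265}\right) + \left(\frac{343}{-543} + \frac{1739}{i \sqrt{301}}\right) = \left(771 \cdot \frac{1}{1066} + 2078 \cdot \frac{1}{265}\right) + \left(343 \left(- \frac{1}{543}\right) + 1739 \left(- \frac{i \sqrt{301}}{301}\right)\right) = \left(\frac{771}{1066} + \frac{2078}{265}\right) - \left(\frac{343}{543} + \frac{1739 i \sqrt{301}}{301}\right) = \frac{2419463}{282490} - \left(\frac{343}{543} + \frac{1739 i \sqrt{301}}{301}\right) = \frac{1216874339}{153392070} - \frac{1739 i \sqrt{301}}{301}$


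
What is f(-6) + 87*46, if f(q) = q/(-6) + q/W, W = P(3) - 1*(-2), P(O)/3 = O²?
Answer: 116081/29 ≈ 4002.8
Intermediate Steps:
P(O) = 3*O²
W = 29 (W = 3*3² - 1*(-2) = 3*9 + 2 = 27 + 2 = 29)
f(q) = -23*q/174 (f(q) = q/(-6) + q/29 = q*(-⅙) + q*(1/29) = -q/6 + q/29 = -23*q/174)
f(-6) + 87*46 = -23/174*(-6) + 87*46 = 23/29 + 4002 = 116081/29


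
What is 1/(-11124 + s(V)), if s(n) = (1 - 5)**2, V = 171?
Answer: -1/11108 ≈ -9.0025e-5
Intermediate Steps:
s(n) = 16 (s(n) = (-4)**2 = 16)
1/(-11124 + s(V)) = 1/(-11124 + 16) = 1/(-11108) = -1/11108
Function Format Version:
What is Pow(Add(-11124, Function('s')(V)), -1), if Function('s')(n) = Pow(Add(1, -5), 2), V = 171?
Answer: Rational(-1, 11108) ≈ -9.0025e-5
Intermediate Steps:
Function('s')(n) = 16 (Function('s')(n) = Pow(-4, 2) = 16)
Pow(Add(-11124, Function('s')(V)), -1) = Pow(Add(-11124, 16), -1) = Pow(-11108, -1) = Rational(-1, 11108)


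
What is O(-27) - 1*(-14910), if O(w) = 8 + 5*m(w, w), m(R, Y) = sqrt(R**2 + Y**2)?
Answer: 14918 + 135*sqrt(2) ≈ 15109.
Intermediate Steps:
O(w) = 8 + 5*sqrt(2)*sqrt(w**2) (O(w) = 8 + 5*sqrt(w**2 + w**2) = 8 + 5*sqrt(2*w**2) = 8 + 5*(sqrt(2)*sqrt(w**2)) = 8 + 5*sqrt(2)*sqrt(w**2))
O(-27) - 1*(-14910) = (8 + 5*sqrt(2)*sqrt((-27)**2)) - 1*(-14910) = (8 + 5*sqrt(2)*sqrt(729)) + 14910 = (8 + 5*sqrt(2)*27) + 14910 = (8 + 135*sqrt(2)) + 14910 = 14918 + 135*sqrt(2)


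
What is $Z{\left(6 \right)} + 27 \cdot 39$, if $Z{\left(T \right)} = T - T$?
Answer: $1053$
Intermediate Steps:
$Z{\left(T \right)} = 0$
$Z{\left(6 \right)} + 27 \cdot 39 = 0 + 27 \cdot 39 = 0 + 1053 = 1053$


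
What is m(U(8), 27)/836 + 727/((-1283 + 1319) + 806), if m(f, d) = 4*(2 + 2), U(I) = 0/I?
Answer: 155311/175978 ≈ 0.88256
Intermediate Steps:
U(I) = 0
m(f, d) = 16 (m(f, d) = 4*4 = 16)
m(U(8), 27)/836 + 727/((-1283 + 1319) + 806) = 16/836 + 727/((-1283 + 1319) + 806) = 16*(1/836) + 727/(36 + 806) = 4/209 + 727/842 = 155311/175978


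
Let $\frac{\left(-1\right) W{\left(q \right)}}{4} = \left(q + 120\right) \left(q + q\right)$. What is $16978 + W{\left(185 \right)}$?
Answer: $-434422$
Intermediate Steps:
$W{\left(q \right)} = - 8 q \left(120 + q\right)$ ($W{\left(q \right)} = - 4 \left(q + 120\right) \left(q + q\right) = - 4 \left(120 + q\right) 2 q = - 4 \cdot 2 q \left(120 + q\right) = - 8 q \left(120 + q\right)$)
$16978 + W{\left(185 \right)} = 16978 - 1480 \left(120 + 185\right) = 16978 - 1480 \cdot 305 = 16978 - 451400 = -434422$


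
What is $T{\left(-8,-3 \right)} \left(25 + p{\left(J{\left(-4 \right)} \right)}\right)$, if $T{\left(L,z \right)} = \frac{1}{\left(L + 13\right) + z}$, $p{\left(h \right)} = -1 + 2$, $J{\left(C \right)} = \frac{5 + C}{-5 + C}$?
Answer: $13$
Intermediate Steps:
$J{\left(C \right)} = \frac{5 + C}{-5 + C}$
$p{\left(h \right)} = 1$
$T{\left(L,z \right)} = \frac{1}{13 + L + z}$ ($T{\left(L,z \right)} = \frac{1}{\left(13 + L\right) + z} = \frac{1}{13 + L + z}$)
$T{\left(-8,-3 \right)} \left(25 + p{\left(J{\left(-4 \right)} \right)}\right) = \frac{25 + 1}{13 - 8 - 3} = \frac{1}{2} \cdot 26 = 13$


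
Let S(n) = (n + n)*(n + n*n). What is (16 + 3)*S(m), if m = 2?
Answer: 456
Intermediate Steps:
S(n) = 2*n*(n + n²) (S(n) = (2*n)*(n + n²) = 2*n*(n + n²))
(16 + 3)*S(m) = (16 + 3)*(2*2²*(1 + 2)) = 19*(2*4*3) = 19*24 = 456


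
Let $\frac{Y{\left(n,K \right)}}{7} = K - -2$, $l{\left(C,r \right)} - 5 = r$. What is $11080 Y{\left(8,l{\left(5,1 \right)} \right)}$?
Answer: $620480$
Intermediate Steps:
$l{\left(C,r \right)} = 5 + r$
$Y{\left(n,K \right)} = 14 + 7 K$ ($Y{\left(n,K \right)} = 7 \left(K - -2\right) = 7 \left(K + 2\right) = 7 \left(2 + K\right) = 14 + 7 K$)
$11080 Y{\left(8,l{\left(5,1 \right)} \right)} = 11080 \left(14 + 7 \left(5 + 1\right)\right) = 11080 \left(14 + 7 \cdot 6\right) = 11080 \left(14 + 42\right) = 11080 \cdot 56 = 620480$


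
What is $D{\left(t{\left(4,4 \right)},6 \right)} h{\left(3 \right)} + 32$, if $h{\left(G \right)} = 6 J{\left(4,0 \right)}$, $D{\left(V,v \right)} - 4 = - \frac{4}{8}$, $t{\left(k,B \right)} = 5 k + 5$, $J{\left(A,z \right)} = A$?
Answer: $116$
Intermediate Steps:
$t{\left(k,B \right)} = 5 + 5 k$
$D{\left(V,v \right)} = \frac{7}{2}$ ($D{\left(V,v \right)} = 4 - \frac{4}{8} = 4 - \frac{1}{2} = \frac{7}{2}$)
$h{\left(G \right)} = 24$ ($h{\left(G \right)} = 6 \cdot 4 = 24$)
$D{\left(t{\left(4,4 \right)},6 \right)} h{\left(3 \right)} + 32 = \frac{7}{2} \cdot 24 + 32 = 84 + 32 = 116$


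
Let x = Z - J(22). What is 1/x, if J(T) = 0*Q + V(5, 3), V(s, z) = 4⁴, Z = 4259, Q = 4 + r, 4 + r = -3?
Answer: 1/4003 ≈ 0.00024981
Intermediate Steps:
r = -7 (r = -4 - 3 = -7)
Q = -3 (Q = 4 - 7 = -3)
V(s, z) = 256
J(T) = 256 (J(T) = 0*(-3) + 256 = 0 + 256 = 256)
x = 4003 (x = 4259 - 1*256 = 4259 - 256 = 4003)
1/x = 1/4003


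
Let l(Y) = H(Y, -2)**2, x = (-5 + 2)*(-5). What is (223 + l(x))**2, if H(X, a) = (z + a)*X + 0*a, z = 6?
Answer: 14615329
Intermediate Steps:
x = 15 (x = -3*(-5) = 15)
H(X, a) = X*(6 + a) (H(X, a) = (6 + a)*X + 0*a = X*(6 + a) + 0 = X*(6 + a))
l(Y) = 16*Y**2 (l(Y) = (Y*(6 - 2))**2 = (Y*4)**2 = (4*Y)**2 = 16*Y**2)
(223 + l(x))**2 = (223 + 16*15**2)**2 = (223 + 16*225)**2 = (223 + 3600)**2 = 3823**2 = 14615329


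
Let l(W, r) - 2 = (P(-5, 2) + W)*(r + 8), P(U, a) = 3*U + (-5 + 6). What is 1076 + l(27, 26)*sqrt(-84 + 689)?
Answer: 1076 + 4884*sqrt(5) ≈ 11997.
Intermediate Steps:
P(U, a) = 1 + 3*U (P(U, a) = 3*U + 1 = 1 + 3*U)
l(W, r) = 2 + (-14 + W)*(8 + r) (l(W, r) = 2 + ((1 + 3*(-5)) + W)*(r + 8) = 2 + ((1 - 15) + W)*(8 + r) = 2 + (-14 + W)*(8 + r))
1076 + l(27, 26)*sqrt(-84 + 689) = 1076 + (-110 - 14*26 + 8*27 + 27*26)*sqrt(-84 + 689) = 1076 + (-110 - 364 + 216 + 702)*sqrt(605) = 1076 + 444*(11*sqrt(5)) = 1076 + 4884*sqrt(5)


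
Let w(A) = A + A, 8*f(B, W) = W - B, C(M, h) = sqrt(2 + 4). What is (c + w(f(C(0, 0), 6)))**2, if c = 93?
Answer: (378 - sqrt(6))**2/16 ≈ 8814.9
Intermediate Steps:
C(M, h) = sqrt(6)
f(B, W) = -B/8 + W/8 (f(B, W) = (W - B)/8 = -B/8 + W/8)
w(A) = 2*A
(c + w(f(C(0, 0), 6)))**2 = (93 + 2*(-sqrt(6)/8 + (1/8)*6))**2 = (93 + 2*(-sqrt(6)/8 + 3/4))**2 = (93 + 2*(3/4 - sqrt(6)/8))**2 = (93 + (3/2 - sqrt(6)/4))**2 = (189/2 - sqrt(6)/4)**2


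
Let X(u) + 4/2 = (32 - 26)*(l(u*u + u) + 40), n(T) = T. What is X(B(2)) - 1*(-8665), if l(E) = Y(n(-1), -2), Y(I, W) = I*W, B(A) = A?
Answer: 8915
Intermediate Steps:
l(E) = 2 (l(E) = -1*(-2) = 2)
X(u) = 250 (X(u) = -2 + (32 - 26)*(2 + 40) = -2 + 6*42 = -2 + 252 = 250)
X(B(2)) - 1*(-8665) = 250 - 1*(-8665) = 250 + 8665 = 8915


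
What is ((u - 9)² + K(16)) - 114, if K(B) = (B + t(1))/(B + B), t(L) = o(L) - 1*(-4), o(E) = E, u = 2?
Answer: -2059/32 ≈ -64.344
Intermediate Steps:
t(L) = 4 + L (t(L) = L - 1*(-4) = L + 4 = 4 + L)
K(B) = (5 + B)/(2*B) (K(B) = (B + (4 + 1))/(B + B) = (B + 5)/((2*B)) = (5 + B)*(1/(2*B)) = (5 + B)/(2*B))
((u - 9)² + K(16)) - 114 = ((2 - 9)² + (½)*(5 + 16)/16) - 114 = ((-7)² + (½)*(1/16)*21) - 114 = (49 + 21/32) - 114 = 1589/32 - 114 = -2059/32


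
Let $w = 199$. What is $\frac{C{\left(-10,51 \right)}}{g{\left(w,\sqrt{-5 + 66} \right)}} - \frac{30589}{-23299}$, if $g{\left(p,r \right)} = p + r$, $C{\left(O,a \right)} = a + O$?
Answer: $\frac{1399585601}{921242460} - \frac{41 \sqrt{61}}{39540} \approx 1.5111$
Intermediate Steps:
$C{\left(O,a \right)} = O + a$
$\frac{C{\left(-10,51 \right)}}{g{\left(w,\sqrt{-5 + 66} \right)}} - \frac{30589}{-23299} = \frac{-10 + 51}{199 + \sqrt{-5 + 66}} - \frac{30589}{-23299} = \frac{41}{199 + \sqrt{61}} - - \frac{30589}{23299} = \frac{41}{199 + \sqrt{61}} + \frac{30589}{23299} = \frac{30589}{23299} + \frac{41}{199 + \sqrt{61}}$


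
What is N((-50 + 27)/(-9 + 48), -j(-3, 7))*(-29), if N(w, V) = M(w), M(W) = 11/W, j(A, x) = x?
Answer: 12441/23 ≈ 540.91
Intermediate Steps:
N(w, V) = 11/w
N((-50 + 27)/(-9 + 48), -j(-3, 7))*(-29) = (11/(((-50 + 27)/(-9 + 48))))*(-29) = (11/((-23/39)))*(-29) = (11/((-23*1/39)))*(-29) = (11/(-23/39))*(-29) = (11*(-39/23))*(-29) = -429/23*(-29) = 12441/23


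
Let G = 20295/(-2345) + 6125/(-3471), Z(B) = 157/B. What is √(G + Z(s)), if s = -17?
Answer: I*√15052711715537223/27674283 ≈ 4.4333*I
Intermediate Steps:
G = -16961414/1627899 (G = 20295*(-1/2345) + 6125*(-1/3471) = -4059/469 - 6125/3471 = -16961414/1627899 ≈ -10.419)
√(G + Z(s)) = √(-16961414/1627899 + 157/(-17)) = √(-16961414/1627899 + 157*(-1/17)) = √(-16961414/1627899 - 157/17) = √(-543924181/27674283) = I*√15052711715537223/27674283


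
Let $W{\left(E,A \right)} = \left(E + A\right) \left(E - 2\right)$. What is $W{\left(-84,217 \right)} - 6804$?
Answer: $-18242$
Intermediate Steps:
$W{\left(E,A \right)} = \left(-2 + E\right) \left(A + E\right)$ ($W{\left(E,A \right)} = \left(A + E\right) \left(E - 2\right) = \left(A + E\right) \left(-2 + E\right) = \left(-2 + E\right) \left(A + E\right)$)
$W{\left(-84,217 \right)} - 6804 = \left(\left(-84\right)^{2} - 434 - -168 + 217 \left(-84\right)\right) - 6804 = \left(7056 - 434 + 168 - 18228\right) - 6804 = -11438 - 6804 = -18242$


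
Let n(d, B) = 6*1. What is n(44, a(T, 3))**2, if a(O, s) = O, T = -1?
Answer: 36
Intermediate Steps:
n(d, B) = 6
n(44, a(T, 3))**2 = 6**2 = 36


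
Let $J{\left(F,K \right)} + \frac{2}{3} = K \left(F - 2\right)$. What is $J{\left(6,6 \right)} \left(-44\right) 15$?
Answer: $-15400$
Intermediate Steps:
$J{\left(F,K \right)} = - \frac{2}{3} + K \left(-2 + F\right)$ ($J{\left(F,K \right)} = - \frac{2}{3} + K \left(F - 2\right) = - \frac{2}{3} + K \left(-2 + F\right)$)
$J{\left(6,6 \right)} \left(-44\right) 15 = \left(- \frac{2}{3} - 12 + 6 \cdot 6\right) \left(-44\right) 15 = \left(- \frac{2}{3} - 12 + 36\right) \left(-44\right) 15 = \frac{70}{3} \left(-44\right) 15 = \left(- \frac{3080}{3}\right) 15 = -15400$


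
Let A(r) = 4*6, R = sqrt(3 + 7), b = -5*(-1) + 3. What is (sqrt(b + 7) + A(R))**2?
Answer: (24 + sqrt(15))**2 ≈ 776.90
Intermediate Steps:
b = 8 (b = 5 + 3 = 8)
R = sqrt(10) ≈ 3.1623
A(r) = 24
(sqrt(b + 7) + A(R))**2 = (sqrt(8 + 7) + 24)**2 = (sqrt(15) + 24)**2 = (24 + sqrt(15))**2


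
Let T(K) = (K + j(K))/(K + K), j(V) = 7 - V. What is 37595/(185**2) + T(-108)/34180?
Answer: 11102365361/10107162720 ≈ 1.0985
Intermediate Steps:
T(K) = 7/(2*K) (T(K) = (K + (7 - K))/(K + K) = 7/((2*K)) = 7*(1/(2*K)) = 7/(2*K))
37595/(185**2) + T(-108)/34180 = 37595/(185**2) + ((7/2)/(-108))/34180 = 37595/34225 + ((7/2)*(-1/108))*(1/34180) = 37595*(1/34225) - 7/216*1/34180 = 7519/6845 - 7/7382880 = 11102365361/10107162720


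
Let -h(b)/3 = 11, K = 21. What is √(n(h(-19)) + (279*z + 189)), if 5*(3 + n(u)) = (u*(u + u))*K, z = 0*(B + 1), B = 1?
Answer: 2*√58335/5 ≈ 96.611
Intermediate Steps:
h(b) = -33 (h(b) = -3*11 = -33)
z = 0 (z = 0*(1 + 1) = 0*2 = 0)
n(u) = -3 + 42*u²/5 (n(u) = -3 + ((u*(u + u))*21)/5 = -3 + ((u*(2*u))*21)/5 = -3 + ((2*u²)*21)/5 = -3 + (42*u²)/5 = -3 + 42*u²/5)
√(n(h(-19)) + (279*z + 189)) = √((-3 + (42/5)*(-33)²) + (279*0 + 189)) = √((-3 + (42/5)*1089) + (0 + 189)) = √((-3 + 45738/5) + 189) = √(45723/5 + 189) = √(46668/5) = 2*√58335/5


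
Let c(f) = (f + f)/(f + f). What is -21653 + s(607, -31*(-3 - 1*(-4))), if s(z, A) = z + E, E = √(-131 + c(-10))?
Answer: -21046 + I*√130 ≈ -21046.0 + 11.402*I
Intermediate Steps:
c(f) = 1 (c(f) = (2*f)/((2*f)) = (2*f)*(1/(2*f)) = 1)
E = I*√130 (E = √(-131 + 1) = √(-130) = I*√130 ≈ 11.402*I)
s(z, A) = z + I*√130
-21653 + s(607, -31*(-3 - 1*(-4))) = -21653 + (607 + I*√130) = -21046 + I*√130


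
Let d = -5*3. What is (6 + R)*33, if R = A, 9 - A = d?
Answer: 990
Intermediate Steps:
d = -15
A = 24 (A = 9 - 1*(-15) = 9 + 15 = 24)
R = 24
(6 + R)*33 = (6 + 24)*33 = 30*33 = 990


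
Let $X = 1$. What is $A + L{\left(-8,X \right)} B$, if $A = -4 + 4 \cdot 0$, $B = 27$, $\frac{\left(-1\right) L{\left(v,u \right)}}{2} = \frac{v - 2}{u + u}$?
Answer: $266$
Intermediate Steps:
$L{\left(v,u \right)} = - \frac{-2 + v}{u}$ ($L{\left(v,u \right)} = - 2 \frac{v - 2}{u + u} = - 2 \frac{-2 + v}{2 u} = - \frac{-2 + v}{u}$)
$A = -4$ ($A = -4 + 0 = -4$)
$A + L{\left(-8,X \right)} B = -4 + \frac{2 - -8}{1} \cdot 27 = -4 + 1 \left(2 + 8\right) 27 = -4 + 1 \cdot 10 \cdot 27 = -4 + 10 \cdot 27 = -4 + 270 = 266$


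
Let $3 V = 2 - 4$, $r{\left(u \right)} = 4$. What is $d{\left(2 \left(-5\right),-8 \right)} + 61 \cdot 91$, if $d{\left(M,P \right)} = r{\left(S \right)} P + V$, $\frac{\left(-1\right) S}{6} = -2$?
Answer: $\frac{16555}{3} \approx 5518.3$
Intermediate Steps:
$S = 12$ ($S = \left(-6\right) \left(-2\right) = 12$)
$V = - \frac{2}{3}$ ($V = \frac{2 - 4}{3} = \frac{1}{3} \left(-2\right) = - \frac{2}{3} \approx -0.66667$)
$d{\left(M,P \right)} = - \frac{2}{3} + 4 P$ ($d{\left(M,P \right)} = 4 P - \frac{2}{3} = - \frac{2}{3} + 4 P$)
$d{\left(2 \left(-5\right),-8 \right)} + 61 \cdot 91 = \left(- \frac{2}{3} + 4 \left(-8\right)\right) + 61 \cdot 91 = \left(- \frac{2}{3} - 32\right) + 5551 = - \frac{98}{3} + 5551 = \frac{16555}{3}$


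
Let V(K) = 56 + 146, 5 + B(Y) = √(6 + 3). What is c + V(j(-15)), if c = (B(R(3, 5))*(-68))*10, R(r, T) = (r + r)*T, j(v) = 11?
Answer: 1562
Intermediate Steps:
R(r, T) = 2*T*r (R(r, T) = (2*r)*T = 2*T*r)
B(Y) = -2 (B(Y) = -5 + √(6 + 3) = -5 + √9 = -5 + 3 = -2)
V(K) = 202
c = 1360 (c = -2*(-68)*10 = 136*10 = 1360)
c + V(j(-15)) = 1360 + 202 = 1562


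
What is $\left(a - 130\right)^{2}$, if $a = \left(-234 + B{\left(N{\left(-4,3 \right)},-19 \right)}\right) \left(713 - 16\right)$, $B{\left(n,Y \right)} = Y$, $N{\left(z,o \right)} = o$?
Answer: $31142013841$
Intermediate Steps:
$a = -176341$ ($a = \left(-234 - 19\right) \left(713 - 16\right) = \left(-253\right) 697 = -176341$)
$\left(a - 130\right)^{2} = \left(-176341 - 130\right)^{2} = \left(-176471\right)^{2} = 31142013841$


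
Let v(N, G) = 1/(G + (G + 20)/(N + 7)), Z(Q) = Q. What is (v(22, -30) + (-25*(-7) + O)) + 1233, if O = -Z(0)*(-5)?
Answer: 1239011/880 ≈ 1408.0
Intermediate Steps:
v(N, G) = 1/(G + (20 + G)/(7 + N))
O = 0 (O = -1*0*(-5) = 0*(-5) = 0)
(v(22, -30) + (-25*(-7) + O)) + 1233 = ((7 + 22)/(20 + 8*(-30) - 30*22) + (-25*(-7) + 0)) + 1233 = (29/(20 - 240 - 660) + (175 + 0)) + 1233 = (29/(-880) + 175) + 1233 = (-1/880*29 + 175) + 1233 = (-29/880 + 175) + 1233 = 153971/880 + 1233 = 1239011/880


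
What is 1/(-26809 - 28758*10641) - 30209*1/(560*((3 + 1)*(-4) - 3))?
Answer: 17862232684783/6291309076080 ≈ 2.8392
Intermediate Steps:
1/(-26809 - 28758*10641) - 30209*1/(560*((3 + 1)*(-4) - 3)) = (1/10641)/(-55567) - 30209*1/(560*(4*(-4) - 3)) = -1/55567*1/10641 - 30209*1/(560*(-16 - 3)) = -1/591288447 - 30209/(-20*(-19)*(-28)) = -1/591288447 - 30209/(380*(-28)) = -1/591288447 - 30209/(-10640) = -1/591288447 - 30209*(-1/10640) = -1/591288447 + 30209/10640 = 17862232684783/6291309076080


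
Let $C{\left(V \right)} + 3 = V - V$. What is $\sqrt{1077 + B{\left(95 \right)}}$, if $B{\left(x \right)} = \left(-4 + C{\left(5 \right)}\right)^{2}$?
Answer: $\sqrt{1126} \approx 33.556$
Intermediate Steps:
$C{\left(V \right)} = -3$ ($C{\left(V \right)} = -3 + \left(V - V\right) = -3 + 0 = -3$)
$B{\left(x \right)} = 49$ ($B{\left(x \right)} = \left(-4 - 3\right)^{2} = \left(-7\right)^{2} = 49$)
$\sqrt{1077 + B{\left(95 \right)}} = \sqrt{1077 + 49} = \sqrt{1126}$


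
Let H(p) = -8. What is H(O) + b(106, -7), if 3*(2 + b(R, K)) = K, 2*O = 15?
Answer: -37/3 ≈ -12.333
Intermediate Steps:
O = 15/2 (O = (½)*15 = 15/2 ≈ 7.5000)
b(R, K) = -2 + K/3
H(O) + b(106, -7) = -8 + (-2 + (⅓)*(-7)) = -8 + (-2 - 7/3) = -8 - 13/3 = -37/3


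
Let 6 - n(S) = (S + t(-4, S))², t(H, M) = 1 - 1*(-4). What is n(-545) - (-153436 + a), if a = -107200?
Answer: -30958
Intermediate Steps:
t(H, M) = 5 (t(H, M) = 1 + 4 = 5)
n(S) = 6 - (5 + S)² (n(S) = 6 - (S + 5)² = 6 - (5 + S)²)
n(-545) - (-153436 + a) = (6 - (5 - 545)²) - (-153436 - 107200) = (6 - 1*(-540)²) - 1*(-260636) = (6 - 1*291600) + 260636 = (6 - 291600) + 260636 = -291594 + 260636 = -30958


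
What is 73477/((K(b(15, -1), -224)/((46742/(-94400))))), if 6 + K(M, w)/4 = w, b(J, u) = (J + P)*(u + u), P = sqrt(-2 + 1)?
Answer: 1717230967/43424000 ≈ 39.546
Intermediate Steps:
P = I (P = sqrt(-1) = I ≈ 1.0*I)
b(J, u) = 2*u*(I + J) (b(J, u) = (J + I)*(u + u) = (I + J)*(2*u) = 2*u*(I + J))
K(M, w) = -24 + 4*w
73477/((K(b(15, -1), -224)/((46742/(-94400))))) = 73477/(((-24 + 4*(-224))/((46742/(-94400))))) = 73477/(((-24 - 896)/((46742*(-1/94400))))) = 73477/((-920/(-23371/47200))) = 73477/((-920*(-47200/23371))) = 73477/(43424000/23371) = 73477*(23371/43424000) = 1717230967/43424000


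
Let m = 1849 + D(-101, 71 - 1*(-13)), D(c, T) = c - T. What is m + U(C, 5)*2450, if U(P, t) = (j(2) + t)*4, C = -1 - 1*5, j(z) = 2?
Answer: 70264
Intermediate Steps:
C = -6 (C = -1 - 5 = -6)
U(P, t) = 8 + 4*t (U(P, t) = (2 + t)*4 = 8 + 4*t)
m = 1664 (m = 1849 + (-101 - (71 - 1*(-13))) = 1849 + (-101 - (71 + 13)) = 1849 + (-101 - 1*84) = 1849 + (-101 - 84) = 1849 - 185 = 1664)
m + U(C, 5)*2450 = 1664 + (8 + 4*5)*2450 = 1664 + (8 + 20)*2450 = 1664 + 28*2450 = 1664 + 68600 = 70264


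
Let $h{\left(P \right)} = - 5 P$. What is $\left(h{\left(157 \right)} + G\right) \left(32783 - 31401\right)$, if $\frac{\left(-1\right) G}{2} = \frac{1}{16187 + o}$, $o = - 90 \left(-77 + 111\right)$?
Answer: $- \frac{14241091254}{13127} \approx -1.0849 \cdot 10^{6}$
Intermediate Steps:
$o = -3060$ ($o = \left(-90\right) 34 = -3060$)
$G = - \frac{2}{13127}$ ($G = - \frac{2}{16187 - 3060} = - \frac{2}{13127} \approx -0.00015236$)
$\left(h{\left(157 \right)} + G\right) \left(32783 - 31401\right) = \left(\left(-5\right) 157 - \frac{2}{13127}\right) \left(32783 - 31401\right) = \left(-785 - \frac{2}{13127}\right) 1382 = \left(- \frac{10304697}{13127}\right) 1382 = - \frac{14241091254}{13127}$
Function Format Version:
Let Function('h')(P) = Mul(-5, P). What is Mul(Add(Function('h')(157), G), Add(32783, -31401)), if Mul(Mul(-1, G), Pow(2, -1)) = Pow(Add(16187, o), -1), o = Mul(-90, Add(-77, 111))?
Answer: Rational(-14241091254, 13127) ≈ -1.0849e+6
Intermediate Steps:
o = -3060 (o = Mul(-90, 34) = -3060)
G = Rational(-2, 13127) (G = Mul(-2, Pow(Add(16187, -3060), -1)) = Mul(-2, Pow(13127, -1)) = Mul(-2, Rational(1, 13127)) = Rational(-2, 13127) ≈ -0.00015236)
Mul(Add(Function('h')(157), G), Add(32783, -31401)) = Mul(Add(Mul(-5, 157), Rational(-2, 13127)), Add(32783, -31401)) = Mul(Add(-785, Rational(-2, 13127)), 1382) = Mul(Rational(-10304697, 13127), 1382) = Rational(-14241091254, 13127)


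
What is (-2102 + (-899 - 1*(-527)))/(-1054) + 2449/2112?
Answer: 3903167/1113024 ≈ 3.5068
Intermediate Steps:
(-2102 + (-899 - 1*(-527)))/(-1054) + 2449/2112 = (-2102 + (-899 + 527))*(-1/1054) + 2449*(1/2112) = (-2102 - 372)*(-1/1054) + 2449/2112 = -2474*(-1/1054) + 2449/2112 = 1237/527 + 2449/2112 = 3903167/1113024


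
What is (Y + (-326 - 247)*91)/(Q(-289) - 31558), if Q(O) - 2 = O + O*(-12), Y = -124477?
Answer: 176620/28377 ≈ 6.2241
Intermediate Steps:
Q(O) = 2 - 11*O (Q(O) = 2 + (O + O*(-12)) = 2 + (O - 12*O) = 2 - 11*O)
(Y + (-326 - 247)*91)/(Q(-289) - 31558) = (-124477 + (-326 - 247)*91)/((2 - 11*(-289)) - 31558) = (-124477 - 573*91)/((2 + 3179) - 31558) = (-124477 - 52143)/(3181 - 31558) = -176620/(-28377) = -176620*(-1/28377) = 176620/28377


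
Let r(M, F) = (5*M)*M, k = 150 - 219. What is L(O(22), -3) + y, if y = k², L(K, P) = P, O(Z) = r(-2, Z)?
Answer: 4758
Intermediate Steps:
k = -69
r(M, F) = 5*M²
O(Z) = 20 (O(Z) = 5*(-2)² = 5*4 = 20)
y = 4761 (y = (-69)² = 4761)
L(O(22), -3) + y = -3 + 4761 = 4758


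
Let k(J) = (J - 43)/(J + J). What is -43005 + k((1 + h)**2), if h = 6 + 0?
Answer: -2107242/49 ≈ -43005.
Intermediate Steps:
h = 6
k(J) = (-43 + J)/(2*J) (k(J) = (-43 + J)/((2*J)) = (-43 + J)*(1/(2*J)) = (-43 + J)/(2*J))
-43005 + k((1 + h)**2) = -43005 + (-43 + (1 + 6)**2)/(2*((1 + 6)**2)) = -43005 + (-43 + 7**2)/(2*(7**2)) = -43005 + (1/2)*(-43 + 49)/49 = -43005 + (1/2)*(1/49)*6 = -43005 + 3/49 = -2107242/49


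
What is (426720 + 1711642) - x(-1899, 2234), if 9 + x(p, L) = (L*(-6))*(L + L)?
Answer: 62027443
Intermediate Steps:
x(p, L) = -9 - 12*L² (x(p, L) = -9 + (L*(-6))*(L + L) = -9 + (-6*L)*(2*L) = -9 - 12*L²)
(426720 + 1711642) - x(-1899, 2234) = (426720 + 1711642) - (-9 - 12*2234²) = 2138362 - (-9 - 12*4990756) = 2138362 - (-9 - 59889072) = 2138362 - 1*(-59889081) = 2138362 + 59889081 = 62027443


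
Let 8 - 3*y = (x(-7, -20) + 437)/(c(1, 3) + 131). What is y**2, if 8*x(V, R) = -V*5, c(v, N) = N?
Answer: 25452025/10342656 ≈ 2.4609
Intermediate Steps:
x(V, R) = -5*V/8 (x(V, R) = (-V*5)/8 = (-5*V)/8 = -5*V/8)
y = 5045/3216 (y = 8/3 - (-5/8*(-7) + 437)/(3*(3 + 131)) = 8/3 - (35/8 + 437)/(3*134) = 8/3 - 1177/(8*134) = 8/3 - 1/3*3531/1072 = 8/3 - 1177/1072 = 5045/3216 ≈ 1.5687)
y**2 = (5045/3216)**2 = 25452025/10342656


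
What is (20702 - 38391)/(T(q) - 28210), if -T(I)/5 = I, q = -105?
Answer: 361/565 ≈ 0.63894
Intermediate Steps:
T(I) = -5*I
(20702 - 38391)/(T(q) - 28210) = (20702 - 38391)/(-5*(-105) - 28210) = -17689/(525 - 28210) = -17689/(-27685) = -17689*(-1/27685) = 361/565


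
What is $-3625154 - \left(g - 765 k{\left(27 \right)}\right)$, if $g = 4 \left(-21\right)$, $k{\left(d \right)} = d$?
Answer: $-3604415$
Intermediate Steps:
$g = -84$
$-3625154 - \left(g - 765 k{\left(27 \right)}\right) = -3625154 - \left(-84 - 20655\right) = -3625154 - -20739 = -3625154 + 20739 = -3604415$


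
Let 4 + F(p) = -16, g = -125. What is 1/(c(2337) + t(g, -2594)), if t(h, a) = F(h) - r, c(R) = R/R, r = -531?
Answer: 1/512 ≈ 0.0019531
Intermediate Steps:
c(R) = 1
F(p) = -20 (F(p) = -4 - 16 = -20)
t(h, a) = 511 (t(h, a) = -20 - 1*(-531) = -20 + 531 = 511)
1/(c(2337) + t(g, -2594)) = 1/(1 + 511) = 1/512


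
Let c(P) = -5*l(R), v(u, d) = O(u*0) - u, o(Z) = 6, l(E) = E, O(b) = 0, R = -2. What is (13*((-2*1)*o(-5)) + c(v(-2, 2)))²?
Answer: 21316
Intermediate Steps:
v(u, d) = -u (v(u, d) = 0 - u = -u)
c(P) = 10 (c(P) = -5*(-2) = 10)
(13*((-2*1)*o(-5)) + c(v(-2, 2)))² = (13*(-2*1*6) + 10)² = (13*(-2*6) + 10)² = (13*(-12) + 10)² = (-156 + 10)² = (-146)² = 21316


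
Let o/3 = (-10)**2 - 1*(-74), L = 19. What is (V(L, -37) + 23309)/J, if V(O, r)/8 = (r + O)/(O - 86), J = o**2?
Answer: 1561847/18256428 ≈ 0.085551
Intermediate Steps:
o = 522 (o = 3*((-10)**2 - 1*(-74)) = 3*(100 + 74) = 3*174 = 522)
J = 272484 (J = 522**2 = 272484)
V(O, r) = 8*(O + r)/(-86 + O) (V(O, r) = 8*((r + O)/(O - 86)) = 8*((O + r)/(-86 + O)) = 8*(O + r)/(-86 + O))
(V(L, -37) + 23309)/J = (8*(19 - 37)/(-86 + 19) + 23309)/272484 = (8*(-18)/(-67) + 23309)*(1/272484) = (8*(-1/67)*(-18) + 23309)*(1/272484) = (144/67 + 23309)*(1/272484) = (1561847/67)*(1/272484) = 1561847/18256428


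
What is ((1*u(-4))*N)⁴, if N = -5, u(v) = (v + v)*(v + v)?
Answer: 10485760000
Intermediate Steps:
u(v) = 4*v² (u(v) = (2*v)*(2*v) = 4*v²)
((1*u(-4))*N)⁴ = ((1*(4*(-4)²))*(-5))⁴ = ((1*(4*16))*(-5))⁴ = ((1*64)*(-5))⁴ = (64*(-5))⁴ = (-320)⁴ = 10485760000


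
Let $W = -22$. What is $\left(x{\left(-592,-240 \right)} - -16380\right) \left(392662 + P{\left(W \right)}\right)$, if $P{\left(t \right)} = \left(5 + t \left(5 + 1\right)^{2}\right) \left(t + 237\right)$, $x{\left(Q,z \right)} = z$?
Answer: $3606595980$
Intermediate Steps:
$P{\left(t \right)} = \left(5 + 36 t\right) \left(237 + t\right)$ ($P{\left(t \right)} = \left(5 + t 6^{2}\right) \left(237 + t\right) = \left(5 + t 36\right) \left(237 + t\right) = \left(5 + 36 t\right) \left(237 + t\right)$)
$\left(x{\left(-592,-240 \right)} - -16380\right) \left(392662 + P{\left(W \right)}\right) = \left(-240 - -16380\right) \left(392662 + \left(1185 + 36 \left(-22\right)^{2} + 8537 \left(-22\right)\right)\right) = \left(-240 + 16380\right) \left(392662 + \left(1185 + 36 \cdot 484 - 187814\right)\right) = 16140 \left(392662 + \left(1185 + 17424 - 187814\right)\right) = 16140 \left(392662 - 169205\right) = 16140 \cdot 223457 = 3606595980$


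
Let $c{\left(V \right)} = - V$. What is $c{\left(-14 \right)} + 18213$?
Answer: $18227$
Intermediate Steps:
$c{\left(-14 \right)} + 18213 = \left(-1\right) \left(-14\right) + 18213 = 14 + 18213 = 18227$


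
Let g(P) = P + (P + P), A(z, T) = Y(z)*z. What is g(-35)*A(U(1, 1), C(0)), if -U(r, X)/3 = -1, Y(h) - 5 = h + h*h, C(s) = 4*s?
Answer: -5355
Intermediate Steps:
Y(h) = 5 + h + h**2 (Y(h) = 5 + (h + h*h) = 5 + (h + h**2) = 5 + h + h**2)
U(r, X) = 3 (U(r, X) = -3*(-1) = 3)
A(z, T) = z*(5 + z + z**2) (A(z, T) = (5 + z + z**2)*z = z*(5 + z + z**2))
g(P) = 3*P (g(P) = P + 2*P = 3*P)
g(-35)*A(U(1, 1), C(0)) = (3*(-35))*(3*(5 + 3 + 3**2)) = -315*(5 + 3 + 9) = -315*17 = -105*51 = -5355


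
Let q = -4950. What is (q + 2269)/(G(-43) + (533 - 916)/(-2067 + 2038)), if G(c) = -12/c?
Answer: -3343207/16817 ≈ -198.80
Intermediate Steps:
(q + 2269)/(G(-43) + (533 - 916)/(-2067 + 2038)) = (-4950 + 2269)/(-12/(-43) + (533 - 916)/(-2067 + 2038)) = -2681/(-12*(-1/43) - 383/(-29)) = -2681/(12/43 - 383*(-1/29)) = -2681/(12/43 + 383/29) = -2681/16817/1247 = -2681*1247/16817 = -3343207/16817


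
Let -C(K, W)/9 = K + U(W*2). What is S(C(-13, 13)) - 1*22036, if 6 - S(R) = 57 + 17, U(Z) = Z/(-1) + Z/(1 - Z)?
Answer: -22104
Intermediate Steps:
U(Z) = -Z + Z/(1 - Z) (U(Z) = Z*(-1) + Z/(1 - Z) = -Z + Z/(1 - Z))
C(K, W) = -9*K + 36*W**2/(-1 + 2*W) (C(K, W) = -9*(K - (W*2)**2/(-1 + W*2)) = -9*(K - (2*W)**2/(-1 + 2*W)) = -9*(K - 4*W**2/(-1 + 2*W)) = -9*K + 36*W**2/(-1 + 2*W))
S(R) = -68 (S(R) = 6 - (57 + 17) = 6 - 1*74 = 6 - 74 = -68)
S(C(-13, 13)) - 1*22036 = -68 - 1*22036 = -68 - 22036 = -22104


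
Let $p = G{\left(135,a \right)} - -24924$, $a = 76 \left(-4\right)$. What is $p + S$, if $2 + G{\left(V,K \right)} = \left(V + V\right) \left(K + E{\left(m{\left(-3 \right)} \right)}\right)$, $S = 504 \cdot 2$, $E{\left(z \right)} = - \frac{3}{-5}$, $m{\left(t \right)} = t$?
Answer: $-55988$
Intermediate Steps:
$a = -304$
$E{\left(z \right)} = \frac{3}{5}$ ($E{\left(z \right)} = \left(-3\right) \left(- \frac{1}{5}\right) = \frac{3}{5}$)
$S = 1008$
$G{\left(V,K \right)} = -2 + 2 V \left(\frac{3}{5} + K\right)$ ($G{\left(V,K \right)} = -2 + \left(V + V\right) \left(K + \frac{3}{5}\right) = -2 + 2 V \left(\frac{3}{5} + K\right)$)
$p = -56996$ ($p = \left(-2 + \frac{6}{5} \cdot 135 + 2 \left(-304\right) 135\right) - -24924 = \left(-2 + 162 - 82080\right) + 24924 = -81920 + 24924 = -56996$)
$p + S = -56996 + 1008 = -55988$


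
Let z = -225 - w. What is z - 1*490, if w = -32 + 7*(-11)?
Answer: -606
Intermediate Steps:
w = -109 (w = -32 - 77 = -109)
z = -116 (z = -225 - 1*(-109) = -225 + 109 = -116)
z - 1*490 = -116 - 1*490 = -116 - 490 = -606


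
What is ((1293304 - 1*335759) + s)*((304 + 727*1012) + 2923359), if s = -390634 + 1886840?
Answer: 8979224510637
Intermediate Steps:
s = 1496206
((1293304 - 1*335759) + s)*((304 + 727*1012) + 2923359) = ((1293304 - 1*335759) + 1496206)*((304 + 727*1012) + 2923359) = ((1293304 - 335759) + 1496206)*((304 + 735724) + 2923359) = (957545 + 1496206)*(736028 + 2923359) = 2453751*3659387 = 8979224510637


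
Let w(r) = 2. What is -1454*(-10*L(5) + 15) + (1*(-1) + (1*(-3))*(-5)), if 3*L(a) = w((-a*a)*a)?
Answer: -36308/3 ≈ -12103.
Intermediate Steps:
L(a) = 2/3 (L(a) = (1/3)*2 = 2/3)
-1454*(-10*L(5) + 15) + (1*(-1) + (1*(-3))*(-5)) = -1454*(-10*2/3 + 15) + (1*(-1) + (1*(-3))*(-5)) = -1454*(-20/3 + 15) + (-1 - 3*(-5)) = -1454*25/3 + (-1 + 15) = -36350/3 + 14 = -36308/3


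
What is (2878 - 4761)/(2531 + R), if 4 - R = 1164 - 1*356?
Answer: -1883/1727 ≈ -1.0903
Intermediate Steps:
R = -804 (R = 4 - (1164 - 1*356) = 4 - (1164 - 356) = 4 - 1*808 = 4 - 808 = -804)
(2878 - 4761)/(2531 + R) = (2878 - 4761)/(2531 - 804) = -1883/1727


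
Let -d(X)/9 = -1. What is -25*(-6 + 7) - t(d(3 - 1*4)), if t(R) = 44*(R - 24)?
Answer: 635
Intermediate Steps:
d(X) = 9 (d(X) = -9*(-1) = 9)
t(R) = -1056 + 44*R (t(R) = 44*(-24 + R) = -1056 + 44*R)
-25*(-6 + 7) - t(d(3 - 1*4)) = -25*(-6 + 7) - (-1056 + 44*9) = -25*1 - (-1056 + 396) = -25 - 1*(-660) = -25 + 660 = 635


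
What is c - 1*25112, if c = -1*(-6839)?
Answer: -18273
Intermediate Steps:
c = 6839
c - 1*25112 = 6839 - 1*25112 = 6839 - 25112 = -18273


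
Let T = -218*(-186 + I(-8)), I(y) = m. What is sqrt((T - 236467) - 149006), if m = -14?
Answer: 7*I*sqrt(6977) ≈ 584.7*I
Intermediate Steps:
I(y) = -14
T = 43600 (T = -218*(-186 - 14) = -218*(-200) = 43600)
sqrt((T - 236467) - 149006) = sqrt((43600 - 236467) - 149006) = sqrt(-192867 - 149006) = sqrt(-341873) = 7*I*sqrt(6977)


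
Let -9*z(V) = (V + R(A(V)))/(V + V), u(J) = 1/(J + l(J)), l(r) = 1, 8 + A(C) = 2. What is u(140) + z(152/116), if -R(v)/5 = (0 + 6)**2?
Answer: 121891/16074 ≈ 7.5831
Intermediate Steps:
A(C) = -6 (A(C) = -8 + 2 = -6)
R(v) = -180 (R(v) = -5*(0 + 6)**2 = -5*6**2 = -5*36 = -180)
u(J) = 1/(1 + J) (u(J) = 1/(J + 1) = 1/(1 + J))
z(V) = -(-180 + V)/(18*V) (z(V) = -(V - 180)/(9*(V + V)) = -(-180 + V)/(9*(2*V)) = -(-180 + V)*1/(2*V)/9 = -(-180 + V)/(18*V))
u(140) + z(152/116) = 1/(1 + 140) + (180 - 152/116)/(18*((152/116))) = 1/141 + (180 - 152/116)/(18*((152*(1/116)))) = 1/141 + (180 - 1*38/29)/(18*(38/29)) = 1/141 + (1/18)*(29/38)*(180 - 38/29) = 1/141 + (1/18)*(29/38)*(5182/29) = 1/141 + 2591/342 = 121891/16074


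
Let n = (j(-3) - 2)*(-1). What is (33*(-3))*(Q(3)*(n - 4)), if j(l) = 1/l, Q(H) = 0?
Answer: 0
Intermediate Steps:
j(l) = 1/l
n = 7/3 (n = (1/(-3) - 2)*(-1) = (-⅓ - 2)*(-1) = -7/3*(-1) = 7/3 ≈ 2.3333)
(33*(-3))*(Q(3)*(n - 4)) = (33*(-3))*(0*(7/3 - 4)) = -0*(-5)/3 = -99*0 = 0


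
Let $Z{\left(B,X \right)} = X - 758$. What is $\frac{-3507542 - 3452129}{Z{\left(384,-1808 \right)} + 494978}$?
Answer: $- \frac{6959671}{492412} \approx -14.134$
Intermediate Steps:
$Z{\left(B,X \right)} = -758 + X$ ($Z{\left(B,X \right)} = X - 758 = -758 + X$)
$\frac{-3507542 - 3452129}{Z{\left(384,-1808 \right)} + 494978} = \frac{-3507542 - 3452129}{\left(-758 - 1808\right) + 494978} = - \frac{6959671}{-2566 + 494978} = - \frac{6959671}{492412}$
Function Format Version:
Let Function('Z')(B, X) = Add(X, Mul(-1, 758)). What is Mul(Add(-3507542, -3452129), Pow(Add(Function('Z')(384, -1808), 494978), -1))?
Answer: Rational(-6959671, 492412) ≈ -14.134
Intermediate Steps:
Function('Z')(B, X) = Add(-758, X) (Function('Z')(B, X) = Add(X, -758) = Add(-758, X))
Mul(Add(-3507542, -3452129), Pow(Add(Function('Z')(384, -1808), 494978), -1)) = Mul(Add(-3507542, -3452129), Pow(Add(Add(-758, -1808), 494978), -1)) = Mul(-6959671, Pow(Add(-2566, 494978), -1)) = Mul(-6959671, Pow(492412, -1)) = Mul(-6959671, Rational(1, 492412)) = Rational(-6959671, 492412)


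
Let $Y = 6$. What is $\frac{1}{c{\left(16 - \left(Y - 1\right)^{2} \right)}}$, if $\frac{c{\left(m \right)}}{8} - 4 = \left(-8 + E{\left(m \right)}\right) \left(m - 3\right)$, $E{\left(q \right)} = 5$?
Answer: $\frac{1}{320} \approx 0.003125$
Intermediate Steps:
$c{\left(m \right)} = 104 - 24 m$ ($c{\left(m \right)} = 32 + 8 \left(-8 + 5\right) \left(m - 3\right) = 32 + 8 \left(- 3 \left(-3 + m\right)\right) = 32 + 8 \left(9 - 3 m\right) = 32 - \left(-72 + 24 m\right) = 104 - 24 m$)
$\frac{1}{c{\left(16 - \left(Y - 1\right)^{2} \right)}} = \frac{1}{104 - 24 \left(16 - \left(6 - 1\right)^{2}\right)} = \frac{1}{104 - 24 \left(16 - 5^{2}\right)} = \frac{1}{104 - 24 \left(16 - 25\right)} = \frac{1}{104 - -216} = \frac{1}{104 + 216} = \frac{1}{320}$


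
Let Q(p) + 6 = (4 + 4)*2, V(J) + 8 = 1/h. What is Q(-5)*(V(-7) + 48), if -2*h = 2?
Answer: 390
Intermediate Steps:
h = -1 (h = -½*2 = -1)
V(J) = -9 (V(J) = -8 + 1/(-1) = -8 - 1 = -9)
Q(p) = 10 (Q(p) = -6 + (4 + 4)*2 = -6 + 8*2 = -6 + 16 = 10)
Q(-5)*(V(-7) + 48) = 10*(-9 + 48) = 10*39 = 390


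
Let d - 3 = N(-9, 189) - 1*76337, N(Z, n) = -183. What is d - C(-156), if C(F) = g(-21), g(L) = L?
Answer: -76496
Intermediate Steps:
C(F) = -21
d = -76517 (d = 3 + (-183 - 1*76337) = 3 + (-183 - 76337) = 3 - 76520 = -76517)
d - C(-156) = -76517 - 1*(-21) = -76517 + 21 = -76496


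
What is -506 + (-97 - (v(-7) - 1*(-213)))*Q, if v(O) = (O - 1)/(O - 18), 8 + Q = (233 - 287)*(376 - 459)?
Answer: -34721942/25 ≈ -1.3889e+6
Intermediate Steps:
Q = 4474 (Q = -8 + (233 - 287)*(376 - 459) = -8 - 54*(-83) = -8 + 4482 = 4474)
v(O) = (-1 + O)/(-18 + O)
-506 + (-97 - (v(-7) - 1*(-213)))*Q = -506 + (-97 - ((-1 - 7)/(-18 - 7) - 1*(-213)))*4474 = -506 + (-97 - (-8/(-25) + 213))*4474 = -506 + (-97 - (-1/25*(-8) + 213))*4474 = -506 + (-97 - (8/25 + 213))*4474 = -506 + (-97 - 1*5333/25)*4474 = -506 + (-97 - 5333/25)*4474 = -506 - 7758/25*4474 = -506 - 34709292/25 = -34721942/25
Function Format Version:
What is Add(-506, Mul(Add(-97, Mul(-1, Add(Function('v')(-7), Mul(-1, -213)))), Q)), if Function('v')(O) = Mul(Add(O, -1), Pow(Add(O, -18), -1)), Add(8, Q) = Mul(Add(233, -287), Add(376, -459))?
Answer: Rational(-34721942, 25) ≈ -1.3889e+6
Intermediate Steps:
Q = 4474 (Q = Add(-8, Mul(Add(233, -287), Add(376, -459))) = Add(-8, Mul(-54, -83)) = Add(-8, 4482) = 4474)
Function('v')(O) = Mul(Pow(Add(-18, O), -1), Add(-1, O)) (Function('v')(O) = Mul(Add(-1, O), Pow(Add(-18, O), -1)) = Mul(Pow(Add(-18, O), -1), Add(-1, O)))
Add(-506, Mul(Add(-97, Mul(-1, Add(Function('v')(-7), Mul(-1, -213)))), Q)) = Add(-506, Mul(Add(-97, Mul(-1, Add(Mul(Pow(Add(-18, -7), -1), Add(-1, -7)), Mul(-1, -213)))), 4474)) = Add(-506, Mul(Add(-97, Mul(-1, Add(Mul(Pow(-25, -1), -8), 213))), 4474)) = Add(-506, Mul(Add(-97, Mul(-1, Add(Mul(Rational(-1, 25), -8), 213))), 4474)) = Add(-506, Mul(Add(-97, Mul(-1, Add(Rational(8, 25), 213))), 4474)) = Add(-506, Mul(Add(-97, Mul(-1, Rational(5333, 25))), 4474)) = Add(-506, Mul(Add(-97, Rational(-5333, 25)), 4474)) = Add(-506, Mul(Rational(-7758, 25), 4474)) = Add(-506, Rational(-34709292, 25)) = Rational(-34721942, 25)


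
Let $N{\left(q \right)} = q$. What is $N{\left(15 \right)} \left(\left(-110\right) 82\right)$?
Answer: $-135300$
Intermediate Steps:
$N{\left(15 \right)} \left(\left(-110\right) 82\right) = 15 \left(\left(-110\right) 82\right) = 15 \left(-9020\right) = -135300$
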